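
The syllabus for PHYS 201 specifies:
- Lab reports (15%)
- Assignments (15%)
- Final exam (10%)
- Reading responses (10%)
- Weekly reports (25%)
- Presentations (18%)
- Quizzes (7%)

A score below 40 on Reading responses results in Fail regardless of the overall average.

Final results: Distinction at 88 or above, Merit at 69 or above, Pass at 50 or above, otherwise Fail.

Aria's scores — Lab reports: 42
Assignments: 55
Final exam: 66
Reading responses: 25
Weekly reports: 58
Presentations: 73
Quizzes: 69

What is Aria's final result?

Reading responses score 25 < 40: minimum not met.
Weighted total:
  Lab reports 42 × 0.15 = 6.3
  Assignments 55 × 0.15 = 8.25
  Final exam 66 × 0.1 = 6.6
  Reading responses 25 × 0.1 = 2.5
  Weekly reports 58 × 0.25 = 14.5
  Presentations 73 × 0.18 = 13.14
  Quizzes 69 × 0.07 = 4.83
Sum = 56.12
Because the Reading responses minimum was not met, the result is Fail.

Fail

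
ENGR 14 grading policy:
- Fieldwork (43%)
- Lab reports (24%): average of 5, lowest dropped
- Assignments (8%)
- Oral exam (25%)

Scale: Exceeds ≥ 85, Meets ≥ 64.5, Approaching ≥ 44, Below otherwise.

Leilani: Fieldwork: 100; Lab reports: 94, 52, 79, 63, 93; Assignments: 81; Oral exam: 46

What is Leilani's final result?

Meets

Lab reports: drop 52 → average of remaining 4 = 329/4 = 82.25
Weighted total:
  Fieldwork 100 × 0.43 = 43
  Lab reports 82.25 × 0.24 = 19.74
  Assignments 81 × 0.08 = 6.48
  Oral exam 46 × 0.25 = 11.5
Sum = 80.72
80.72 is ≥ 64.5 and < 85 → Meets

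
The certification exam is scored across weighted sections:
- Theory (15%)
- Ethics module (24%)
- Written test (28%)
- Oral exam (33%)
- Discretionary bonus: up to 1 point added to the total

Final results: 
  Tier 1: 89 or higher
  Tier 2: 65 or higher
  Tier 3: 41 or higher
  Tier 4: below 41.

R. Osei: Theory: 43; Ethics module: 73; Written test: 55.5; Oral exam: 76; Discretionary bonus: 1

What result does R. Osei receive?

Weighted total:
  Theory 43 × 0.15 = 6.45
  Ethics module 73 × 0.24 = 17.52
  Written test 55.5 × 0.28 = 15.54
  Oral exam 76 × 0.33 = 25.08
Sum = 64.59
Discretionary bonus: 64.59 + 1 = 65.59
65.59 is ≥ 65 and < 89 → Tier 2

Tier 2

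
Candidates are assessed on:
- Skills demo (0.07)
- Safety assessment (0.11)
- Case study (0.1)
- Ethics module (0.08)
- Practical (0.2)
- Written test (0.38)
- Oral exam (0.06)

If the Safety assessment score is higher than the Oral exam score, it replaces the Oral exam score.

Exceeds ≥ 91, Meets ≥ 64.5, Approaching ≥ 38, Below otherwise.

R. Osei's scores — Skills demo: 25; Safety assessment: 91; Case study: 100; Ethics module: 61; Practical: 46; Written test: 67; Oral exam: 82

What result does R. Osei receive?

Safety assessment (91) > Oral exam (82), so Oral exam counts as 91.
Weighted total:
  Skills demo 25 × 0.07 = 1.75
  Safety assessment 91 × 0.11 = 10.01
  Case study 100 × 0.1 = 10
  Ethics module 61 × 0.08 = 4.88
  Practical 46 × 0.2 = 9.2
  Written test 67 × 0.38 = 25.46
  Oral exam 91 × 0.06 = 5.46
Sum = 66.76
66.76 is ≥ 64.5 and < 91 → Meets

Meets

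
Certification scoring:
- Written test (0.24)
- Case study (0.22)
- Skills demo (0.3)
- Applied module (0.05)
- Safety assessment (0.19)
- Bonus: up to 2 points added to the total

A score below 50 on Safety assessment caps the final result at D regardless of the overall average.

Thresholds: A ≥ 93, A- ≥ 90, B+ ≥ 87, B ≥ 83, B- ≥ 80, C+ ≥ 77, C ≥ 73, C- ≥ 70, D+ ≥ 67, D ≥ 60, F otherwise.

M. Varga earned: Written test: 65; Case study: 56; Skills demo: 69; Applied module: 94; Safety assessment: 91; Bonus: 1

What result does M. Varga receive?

Safety assessment score 91 ≥ 50: minimum met.
Weighted total:
  Written test 65 × 0.24 = 15.6
  Case study 56 × 0.22 = 12.32
  Skills demo 69 × 0.3 = 20.7
  Applied module 94 × 0.05 = 4.7
  Safety assessment 91 × 0.19 = 17.29
Sum = 70.61
Bonus: 70.61 + 1 = 71.61
71.61 is ≥ 70 and < 73 → C-

C-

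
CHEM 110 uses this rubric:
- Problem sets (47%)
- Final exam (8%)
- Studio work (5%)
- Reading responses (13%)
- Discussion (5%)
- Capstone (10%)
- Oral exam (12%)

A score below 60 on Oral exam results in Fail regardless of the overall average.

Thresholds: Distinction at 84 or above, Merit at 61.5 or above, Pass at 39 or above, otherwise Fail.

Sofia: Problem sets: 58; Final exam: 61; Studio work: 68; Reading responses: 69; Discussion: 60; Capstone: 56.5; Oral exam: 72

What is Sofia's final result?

Merit

Oral exam score 72 ≥ 60: minimum met.
Weighted total:
  Problem sets 58 × 0.47 = 27.26
  Final exam 61 × 0.08 = 4.88
  Studio work 68 × 0.05 = 3.4
  Reading responses 69 × 0.13 = 8.97
  Discussion 60 × 0.05 = 3
  Capstone 56.5 × 0.1 = 5.65
  Oral exam 72 × 0.12 = 8.64
Sum = 61.8
61.8 is ≥ 61.5 and < 84 → Merit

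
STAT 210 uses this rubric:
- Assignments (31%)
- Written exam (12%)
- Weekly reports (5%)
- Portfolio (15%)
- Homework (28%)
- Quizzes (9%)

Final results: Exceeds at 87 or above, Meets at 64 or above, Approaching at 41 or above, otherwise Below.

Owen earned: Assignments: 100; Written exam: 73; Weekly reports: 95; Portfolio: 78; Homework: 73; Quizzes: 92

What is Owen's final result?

Meets

Weighted total:
  Assignments 100 × 0.31 = 31
  Written exam 73 × 0.12 = 8.76
  Weekly reports 95 × 0.05 = 4.75
  Portfolio 78 × 0.15 = 11.7
  Homework 73 × 0.28 = 20.44
  Quizzes 92 × 0.09 = 8.28
Sum = 84.93
84.93 is ≥ 64 and < 87 → Meets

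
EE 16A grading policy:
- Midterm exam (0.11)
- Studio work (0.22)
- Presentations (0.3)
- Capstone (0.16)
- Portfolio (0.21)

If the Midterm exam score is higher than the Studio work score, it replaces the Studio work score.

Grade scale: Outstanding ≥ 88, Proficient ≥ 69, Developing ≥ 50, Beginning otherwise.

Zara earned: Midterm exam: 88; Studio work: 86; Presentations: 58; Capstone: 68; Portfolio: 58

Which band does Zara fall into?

Proficient

Midterm exam (88) > Studio work (86), so Studio work counts as 88.
Weighted total:
  Midterm exam 88 × 0.11 = 9.68
  Studio work 88 × 0.22 = 19.36
  Presentations 58 × 0.3 = 17.4
  Capstone 68 × 0.16 = 10.88
  Portfolio 58 × 0.21 = 12.18
Sum = 69.5
69.5 is ≥ 69 and < 88 → Proficient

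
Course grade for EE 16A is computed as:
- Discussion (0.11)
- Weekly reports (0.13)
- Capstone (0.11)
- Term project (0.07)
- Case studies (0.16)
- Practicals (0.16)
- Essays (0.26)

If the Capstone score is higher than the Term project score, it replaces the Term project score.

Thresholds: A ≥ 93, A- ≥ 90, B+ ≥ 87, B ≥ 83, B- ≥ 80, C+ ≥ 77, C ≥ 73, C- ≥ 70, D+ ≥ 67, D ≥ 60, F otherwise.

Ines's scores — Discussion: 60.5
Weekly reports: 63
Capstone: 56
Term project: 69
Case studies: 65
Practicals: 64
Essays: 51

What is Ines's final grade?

F

Capstone (56) ≤ Term project (69), so Term project stays at 69.
Weighted total:
  Discussion 60.5 × 0.11 = 6.655
  Weekly reports 63 × 0.13 = 8.19
  Capstone 56 × 0.11 = 6.16
  Term project 69 × 0.07 = 4.83
  Case studies 65 × 0.16 = 10.4
  Practicals 64 × 0.16 = 10.24
  Essays 51 × 0.26 = 13.26
Sum = 59.735
59.735 < 60 → F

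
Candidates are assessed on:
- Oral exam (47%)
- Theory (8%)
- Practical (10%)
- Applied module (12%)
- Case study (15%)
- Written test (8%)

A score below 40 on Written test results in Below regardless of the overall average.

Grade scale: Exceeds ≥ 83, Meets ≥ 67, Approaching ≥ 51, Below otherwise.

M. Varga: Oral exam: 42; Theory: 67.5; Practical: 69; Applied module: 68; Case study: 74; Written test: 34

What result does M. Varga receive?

Written test score 34 < 40: minimum not met.
Weighted total:
  Oral exam 42 × 0.47 = 19.74
  Theory 67.5 × 0.08 = 5.4
  Practical 69 × 0.1 = 6.9
  Applied module 68 × 0.12 = 8.16
  Case study 74 × 0.15 = 11.1
  Written test 34 × 0.08 = 2.72
Sum = 54.02
Because the Written test minimum was not met, the result is Below.

Below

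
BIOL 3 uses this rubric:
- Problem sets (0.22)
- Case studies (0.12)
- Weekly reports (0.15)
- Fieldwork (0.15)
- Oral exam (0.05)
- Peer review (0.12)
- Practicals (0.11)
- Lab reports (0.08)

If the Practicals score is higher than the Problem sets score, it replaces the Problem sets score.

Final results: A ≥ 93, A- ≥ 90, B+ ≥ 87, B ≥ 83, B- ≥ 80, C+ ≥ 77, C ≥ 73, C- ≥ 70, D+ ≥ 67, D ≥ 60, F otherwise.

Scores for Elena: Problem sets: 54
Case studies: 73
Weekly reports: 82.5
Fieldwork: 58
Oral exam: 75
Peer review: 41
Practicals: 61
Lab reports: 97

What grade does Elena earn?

Practicals (61) > Problem sets (54), so Problem sets counts as 61.
Weighted total:
  Problem sets 61 × 0.22 = 13.42
  Case studies 73 × 0.12 = 8.76
  Weekly reports 82.5 × 0.15 = 12.375
  Fieldwork 58 × 0.15 = 8.7
  Oral exam 75 × 0.05 = 3.75
  Peer review 41 × 0.12 = 4.92
  Practicals 61 × 0.11 = 6.71
  Lab reports 97 × 0.08 = 7.76
Sum = 66.395
66.395 is ≥ 60 and < 67 → D

D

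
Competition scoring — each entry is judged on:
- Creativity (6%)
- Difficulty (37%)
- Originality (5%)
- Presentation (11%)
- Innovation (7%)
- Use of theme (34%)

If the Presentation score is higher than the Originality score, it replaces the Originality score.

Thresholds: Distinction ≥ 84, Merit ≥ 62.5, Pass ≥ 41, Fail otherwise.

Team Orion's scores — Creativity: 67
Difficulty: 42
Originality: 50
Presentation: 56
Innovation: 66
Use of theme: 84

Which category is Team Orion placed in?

Presentation (56) > Originality (50), so Originality counts as 56.
Weighted total:
  Creativity 67 × 0.06 = 4.02
  Difficulty 42 × 0.37 = 15.54
  Originality 56 × 0.05 = 2.8
  Presentation 56 × 0.11 = 6.16
  Innovation 66 × 0.07 = 4.62
  Use of theme 84 × 0.34 = 28.56
Sum = 61.7
61.7 is ≥ 41 and < 62.5 → Pass

Pass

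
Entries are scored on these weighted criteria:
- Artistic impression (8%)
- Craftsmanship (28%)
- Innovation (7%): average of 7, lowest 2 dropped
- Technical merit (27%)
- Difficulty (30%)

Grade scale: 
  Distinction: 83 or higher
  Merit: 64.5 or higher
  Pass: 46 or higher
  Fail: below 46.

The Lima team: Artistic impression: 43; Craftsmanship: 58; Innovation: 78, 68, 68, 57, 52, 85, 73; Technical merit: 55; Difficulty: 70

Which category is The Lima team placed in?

Innovation: drop 52, 57 → average of remaining 5 = 372/5 = 74.4
Weighted total:
  Artistic impression 43 × 0.08 = 3.44
  Craftsmanship 58 × 0.28 = 16.24
  Innovation 74.4 × 0.07 = 5.208
  Technical merit 55 × 0.27 = 14.85
  Difficulty 70 × 0.3 = 21
Sum = 60.738
60.738 is ≥ 46 and < 64.5 → Pass

Pass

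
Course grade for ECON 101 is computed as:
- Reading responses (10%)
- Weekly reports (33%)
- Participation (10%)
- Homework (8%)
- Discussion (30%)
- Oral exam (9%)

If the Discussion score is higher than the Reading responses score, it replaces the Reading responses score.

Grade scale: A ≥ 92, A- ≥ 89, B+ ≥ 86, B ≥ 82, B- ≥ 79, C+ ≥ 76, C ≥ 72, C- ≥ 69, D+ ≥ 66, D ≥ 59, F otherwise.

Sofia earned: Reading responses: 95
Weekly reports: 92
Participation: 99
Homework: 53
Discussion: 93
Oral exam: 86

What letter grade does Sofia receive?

A-

Discussion (93) ≤ Reading responses (95), so Reading responses stays at 95.
Weighted total:
  Reading responses 95 × 0.1 = 9.5
  Weekly reports 92 × 0.33 = 30.36
  Participation 99 × 0.1 = 9.9
  Homework 53 × 0.08 = 4.24
  Discussion 93 × 0.3 = 27.9
  Oral exam 86 × 0.09 = 7.74
Sum = 89.64
89.64 is ≥ 89 and < 92 → A-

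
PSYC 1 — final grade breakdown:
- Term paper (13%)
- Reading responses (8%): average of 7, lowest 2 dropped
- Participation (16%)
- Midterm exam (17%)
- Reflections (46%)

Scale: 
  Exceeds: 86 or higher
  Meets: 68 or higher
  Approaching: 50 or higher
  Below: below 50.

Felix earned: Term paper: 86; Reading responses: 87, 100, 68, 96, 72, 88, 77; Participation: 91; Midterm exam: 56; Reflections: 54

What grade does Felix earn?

Approaching

Reading responses: drop 68, 72 → average of remaining 5 = 448/5 = 89.6
Weighted total:
  Term paper 86 × 0.13 = 11.18
  Reading responses 89.6 × 0.08 = 7.168
  Participation 91 × 0.16 = 14.56
  Midterm exam 56 × 0.17 = 9.52
  Reflections 54 × 0.46 = 24.84
Sum = 67.268
67.268 is ≥ 50 and < 68 → Approaching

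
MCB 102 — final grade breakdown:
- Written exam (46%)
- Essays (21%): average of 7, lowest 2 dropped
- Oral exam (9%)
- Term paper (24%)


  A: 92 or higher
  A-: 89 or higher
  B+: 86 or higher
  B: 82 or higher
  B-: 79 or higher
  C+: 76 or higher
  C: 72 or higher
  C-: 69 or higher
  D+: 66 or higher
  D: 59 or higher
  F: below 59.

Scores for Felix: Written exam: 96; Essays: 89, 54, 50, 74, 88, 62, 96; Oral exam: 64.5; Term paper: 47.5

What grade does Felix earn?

Essays: drop 50, 54 → average of remaining 5 = 409/5 = 81.8
Weighted total:
  Written exam 96 × 0.46 = 44.16
  Essays 81.8 × 0.21 = 17.178
  Oral exam 64.5 × 0.09 = 5.805
  Term paper 47.5 × 0.24 = 11.4
Sum = 78.543
78.543 is ≥ 76 and < 79 → C+

C+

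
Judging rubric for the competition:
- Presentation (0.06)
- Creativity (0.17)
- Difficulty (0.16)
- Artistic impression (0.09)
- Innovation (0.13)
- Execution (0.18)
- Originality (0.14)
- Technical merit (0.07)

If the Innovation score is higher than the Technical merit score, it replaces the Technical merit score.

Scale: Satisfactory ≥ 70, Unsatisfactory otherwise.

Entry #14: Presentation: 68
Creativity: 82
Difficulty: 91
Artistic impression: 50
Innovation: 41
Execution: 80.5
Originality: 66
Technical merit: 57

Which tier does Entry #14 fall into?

Satisfactory

Innovation (41) ≤ Technical merit (57), so Technical merit stays at 57.
Weighted total:
  Presentation 68 × 0.06 = 4.08
  Creativity 82 × 0.17 = 13.94
  Difficulty 91 × 0.16 = 14.56
  Artistic impression 50 × 0.09 = 4.5
  Innovation 41 × 0.13 = 5.33
  Execution 80.5 × 0.18 = 14.49
  Originality 66 × 0.14 = 9.24
  Technical merit 57 × 0.07 = 3.99
Sum = 70.13
70.13 ≥ 70 → Satisfactory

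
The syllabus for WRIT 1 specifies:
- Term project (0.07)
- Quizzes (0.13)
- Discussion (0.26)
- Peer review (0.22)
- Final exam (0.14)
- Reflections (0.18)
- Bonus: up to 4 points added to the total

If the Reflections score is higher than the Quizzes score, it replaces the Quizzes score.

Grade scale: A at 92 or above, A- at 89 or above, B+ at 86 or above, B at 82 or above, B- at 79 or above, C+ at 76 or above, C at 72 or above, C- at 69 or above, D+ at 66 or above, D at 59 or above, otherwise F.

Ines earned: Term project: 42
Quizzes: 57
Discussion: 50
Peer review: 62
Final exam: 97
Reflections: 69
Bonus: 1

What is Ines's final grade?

D

Reflections (69) > Quizzes (57), so Quizzes counts as 69.
Weighted total:
  Term project 42 × 0.07 = 2.94
  Quizzes 69 × 0.13 = 8.97
  Discussion 50 × 0.26 = 13
  Peer review 62 × 0.22 = 13.64
  Final exam 97 × 0.14 = 13.58
  Reflections 69 × 0.18 = 12.42
Sum = 64.55
Bonus: 64.55 + 1 = 65.55
65.55 is ≥ 59 and < 66 → D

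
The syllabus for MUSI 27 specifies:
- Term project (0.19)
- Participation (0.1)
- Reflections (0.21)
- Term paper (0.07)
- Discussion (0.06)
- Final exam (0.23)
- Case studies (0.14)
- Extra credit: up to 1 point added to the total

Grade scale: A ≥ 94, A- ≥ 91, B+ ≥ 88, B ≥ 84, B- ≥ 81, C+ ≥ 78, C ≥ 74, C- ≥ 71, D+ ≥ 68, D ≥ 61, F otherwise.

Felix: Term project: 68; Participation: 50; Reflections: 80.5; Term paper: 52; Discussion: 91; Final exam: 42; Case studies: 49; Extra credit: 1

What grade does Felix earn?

Weighted total:
  Term project 68 × 0.19 = 12.92
  Participation 50 × 0.1 = 5
  Reflections 80.5 × 0.21 = 16.905
  Term paper 52 × 0.07 = 3.64
  Discussion 91 × 0.06 = 5.46
  Final exam 42 × 0.23 = 9.66
  Case studies 49 × 0.14 = 6.86
Sum = 60.445
Extra credit: 60.445 + 1 = 61.445
61.445 is ≥ 61 and < 68 → D

D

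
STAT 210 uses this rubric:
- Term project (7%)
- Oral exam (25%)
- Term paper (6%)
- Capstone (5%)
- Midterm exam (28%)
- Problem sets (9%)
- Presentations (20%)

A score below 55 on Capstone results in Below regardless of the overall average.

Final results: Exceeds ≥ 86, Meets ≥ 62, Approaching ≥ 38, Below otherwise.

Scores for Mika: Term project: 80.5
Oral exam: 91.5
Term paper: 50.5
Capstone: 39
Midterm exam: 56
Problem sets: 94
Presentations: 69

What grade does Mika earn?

Capstone score 39 < 55: minimum not met.
Weighted total:
  Term project 80.5 × 0.07 = 5.635
  Oral exam 91.5 × 0.25 = 22.875
  Term paper 50.5 × 0.06 = 3.03
  Capstone 39 × 0.05 = 1.95
  Midterm exam 56 × 0.28 = 15.68
  Problem sets 94 × 0.09 = 8.46
  Presentations 69 × 0.2 = 13.8
Sum = 71.43
Because the Capstone minimum was not met, the result is Below.

Below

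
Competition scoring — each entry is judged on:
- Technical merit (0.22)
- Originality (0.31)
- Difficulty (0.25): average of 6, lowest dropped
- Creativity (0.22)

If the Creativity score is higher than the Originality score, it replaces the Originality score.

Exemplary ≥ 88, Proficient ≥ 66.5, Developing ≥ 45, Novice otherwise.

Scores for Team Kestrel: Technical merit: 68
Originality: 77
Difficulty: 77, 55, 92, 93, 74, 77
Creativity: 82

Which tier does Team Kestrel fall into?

Proficient

Difficulty: drop 55 → average of remaining 5 = 413/5 = 82.6
Creativity (82) > Originality (77), so Originality counts as 82.
Weighted total:
  Technical merit 68 × 0.22 = 14.96
  Originality 82 × 0.31 = 25.42
  Difficulty 82.6 × 0.25 = 20.65
  Creativity 82 × 0.22 = 18.04
Sum = 79.07
79.07 is ≥ 66.5 and < 88 → Proficient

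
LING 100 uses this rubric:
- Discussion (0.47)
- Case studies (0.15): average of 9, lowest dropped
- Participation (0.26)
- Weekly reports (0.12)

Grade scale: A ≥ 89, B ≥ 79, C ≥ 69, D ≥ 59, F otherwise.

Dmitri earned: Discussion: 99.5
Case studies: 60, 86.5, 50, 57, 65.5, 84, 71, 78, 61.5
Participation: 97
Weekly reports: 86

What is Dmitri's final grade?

Case studies: drop 50 → average of remaining 8 = 563.5/8 = 70.4375
Weighted total:
  Discussion 99.5 × 0.47 = 46.765
  Case studies 70.4375 × 0.15 = 10.565625
  Participation 97 × 0.26 = 25.22
  Weekly reports 86 × 0.12 = 10.32
Sum = 92.870625
92.870625 ≥ 89 → A

A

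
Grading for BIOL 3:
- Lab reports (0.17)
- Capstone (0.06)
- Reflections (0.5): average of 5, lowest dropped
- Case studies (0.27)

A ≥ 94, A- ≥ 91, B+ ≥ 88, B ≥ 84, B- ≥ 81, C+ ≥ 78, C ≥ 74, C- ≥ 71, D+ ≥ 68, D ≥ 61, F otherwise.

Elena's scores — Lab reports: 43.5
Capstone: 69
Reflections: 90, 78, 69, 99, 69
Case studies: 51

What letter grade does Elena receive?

Reflections: drop 69 → average of remaining 4 = 336/4 = 84
Weighted total:
  Lab reports 43.5 × 0.17 = 7.395
  Capstone 69 × 0.06 = 4.14
  Reflections 84 × 0.5 = 42
  Case studies 51 × 0.27 = 13.77
Sum = 67.305
67.305 is ≥ 61 and < 68 → D

D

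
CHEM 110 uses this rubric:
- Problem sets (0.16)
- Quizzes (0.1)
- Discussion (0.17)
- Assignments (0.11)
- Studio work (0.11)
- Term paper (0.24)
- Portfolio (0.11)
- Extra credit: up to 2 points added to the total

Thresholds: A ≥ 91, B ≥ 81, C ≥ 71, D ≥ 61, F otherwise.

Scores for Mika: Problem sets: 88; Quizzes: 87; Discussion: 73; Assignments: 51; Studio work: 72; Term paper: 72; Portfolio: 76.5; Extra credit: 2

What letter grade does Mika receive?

C

Weighted total:
  Problem sets 88 × 0.16 = 14.08
  Quizzes 87 × 0.1 = 8.7
  Discussion 73 × 0.17 = 12.41
  Assignments 51 × 0.11 = 5.61
  Studio work 72 × 0.11 = 7.92
  Term paper 72 × 0.24 = 17.28
  Portfolio 76.5 × 0.11 = 8.415
Sum = 74.415
Extra credit: 74.415 + 2 = 76.415
76.415 is ≥ 71 and < 81 → C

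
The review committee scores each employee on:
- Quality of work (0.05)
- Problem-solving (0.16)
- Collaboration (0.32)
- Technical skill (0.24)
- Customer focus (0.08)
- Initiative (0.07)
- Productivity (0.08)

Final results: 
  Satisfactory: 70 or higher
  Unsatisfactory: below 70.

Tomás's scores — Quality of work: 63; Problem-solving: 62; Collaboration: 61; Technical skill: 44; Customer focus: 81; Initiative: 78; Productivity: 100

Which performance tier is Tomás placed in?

Weighted total:
  Quality of work 63 × 0.05 = 3.15
  Problem-solving 62 × 0.16 = 9.92
  Collaboration 61 × 0.32 = 19.52
  Technical skill 44 × 0.24 = 10.56
  Customer focus 81 × 0.08 = 6.48
  Initiative 78 × 0.07 = 5.46
  Productivity 100 × 0.08 = 8
Sum = 63.09
63.09 < 70 → Unsatisfactory

Unsatisfactory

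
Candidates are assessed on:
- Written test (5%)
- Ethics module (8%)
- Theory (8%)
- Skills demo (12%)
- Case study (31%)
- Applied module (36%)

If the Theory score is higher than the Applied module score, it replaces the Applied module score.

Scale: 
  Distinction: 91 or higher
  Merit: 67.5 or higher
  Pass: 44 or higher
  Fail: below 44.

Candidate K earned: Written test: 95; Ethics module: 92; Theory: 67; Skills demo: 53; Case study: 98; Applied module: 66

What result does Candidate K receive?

Theory (67) > Applied module (66), so Applied module counts as 67.
Weighted total:
  Written test 95 × 0.05 = 4.75
  Ethics module 92 × 0.08 = 7.36
  Theory 67 × 0.08 = 5.36
  Skills demo 53 × 0.12 = 6.36
  Case study 98 × 0.31 = 30.38
  Applied module 67 × 0.36 = 24.12
Sum = 78.33
78.33 is ≥ 67.5 and < 91 → Merit

Merit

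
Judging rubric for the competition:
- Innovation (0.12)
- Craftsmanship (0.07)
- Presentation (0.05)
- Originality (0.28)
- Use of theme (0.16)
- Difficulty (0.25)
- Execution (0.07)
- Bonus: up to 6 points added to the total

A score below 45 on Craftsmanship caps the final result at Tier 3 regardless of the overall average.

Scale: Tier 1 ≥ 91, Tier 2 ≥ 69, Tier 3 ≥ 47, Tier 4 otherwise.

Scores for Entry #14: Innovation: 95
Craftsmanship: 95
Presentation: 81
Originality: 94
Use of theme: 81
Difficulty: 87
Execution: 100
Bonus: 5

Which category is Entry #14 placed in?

Craftsmanship score 95 ≥ 45: minimum met.
Weighted total:
  Innovation 95 × 0.12 = 11.4
  Craftsmanship 95 × 0.07 = 6.65
  Presentation 81 × 0.05 = 4.05
  Originality 94 × 0.28 = 26.32
  Use of theme 81 × 0.16 = 12.96
  Difficulty 87 × 0.25 = 21.75
  Execution 100 × 0.07 = 7
Sum = 90.13
Bonus: 90.13 + 5 = 95.13
95.13 ≥ 91 → Tier 1

Tier 1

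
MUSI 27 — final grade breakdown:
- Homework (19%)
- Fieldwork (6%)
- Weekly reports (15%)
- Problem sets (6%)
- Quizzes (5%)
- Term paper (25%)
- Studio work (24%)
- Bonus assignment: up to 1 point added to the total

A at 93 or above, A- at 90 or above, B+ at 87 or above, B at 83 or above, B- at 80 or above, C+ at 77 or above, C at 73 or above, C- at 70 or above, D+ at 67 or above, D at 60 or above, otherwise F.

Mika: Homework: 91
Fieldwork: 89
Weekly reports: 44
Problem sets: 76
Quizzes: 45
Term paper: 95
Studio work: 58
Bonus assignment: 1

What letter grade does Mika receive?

C

Weighted total:
  Homework 91 × 0.19 = 17.29
  Fieldwork 89 × 0.06 = 5.34
  Weekly reports 44 × 0.15 = 6.6
  Problem sets 76 × 0.06 = 4.56
  Quizzes 45 × 0.05 = 2.25
  Term paper 95 × 0.25 = 23.75
  Studio work 58 × 0.24 = 13.92
Sum = 73.71
Bonus assignment: 73.71 + 1 = 74.71
74.71 is ≥ 73 and < 77 → C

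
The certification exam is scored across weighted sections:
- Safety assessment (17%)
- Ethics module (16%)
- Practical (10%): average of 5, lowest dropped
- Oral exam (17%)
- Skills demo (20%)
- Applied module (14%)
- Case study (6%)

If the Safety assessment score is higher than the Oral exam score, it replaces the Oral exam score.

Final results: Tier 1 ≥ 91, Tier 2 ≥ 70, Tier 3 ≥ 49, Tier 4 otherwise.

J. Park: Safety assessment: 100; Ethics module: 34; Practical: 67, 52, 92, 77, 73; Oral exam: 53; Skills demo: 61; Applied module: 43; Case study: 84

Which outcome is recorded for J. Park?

Practical: drop 52 → average of remaining 4 = 309/4 = 77.25
Safety assessment (100) > Oral exam (53), so Oral exam counts as 100.
Weighted total:
  Safety assessment 100 × 0.17 = 17
  Ethics module 34 × 0.16 = 5.44
  Practical 77.25 × 0.1 = 7.725
  Oral exam 100 × 0.17 = 17
  Skills demo 61 × 0.2 = 12.2
  Applied module 43 × 0.14 = 6.02
  Case study 84 × 0.06 = 5.04
Sum = 70.425
70.425 is ≥ 70 and < 91 → Tier 2

Tier 2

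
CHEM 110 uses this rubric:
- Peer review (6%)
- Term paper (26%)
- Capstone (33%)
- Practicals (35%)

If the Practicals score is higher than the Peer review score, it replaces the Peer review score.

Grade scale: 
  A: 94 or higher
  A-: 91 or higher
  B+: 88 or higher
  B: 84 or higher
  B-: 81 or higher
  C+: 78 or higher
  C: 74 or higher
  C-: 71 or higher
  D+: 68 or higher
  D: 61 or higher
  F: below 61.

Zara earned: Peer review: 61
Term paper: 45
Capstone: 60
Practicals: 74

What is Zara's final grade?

D

Practicals (74) > Peer review (61), so Peer review counts as 74.
Weighted total:
  Peer review 74 × 0.06 = 4.44
  Term paper 45 × 0.26 = 11.7
  Capstone 60 × 0.33 = 19.8
  Practicals 74 × 0.35 = 25.9
Sum = 61.84
61.84 is ≥ 61 and < 68 → D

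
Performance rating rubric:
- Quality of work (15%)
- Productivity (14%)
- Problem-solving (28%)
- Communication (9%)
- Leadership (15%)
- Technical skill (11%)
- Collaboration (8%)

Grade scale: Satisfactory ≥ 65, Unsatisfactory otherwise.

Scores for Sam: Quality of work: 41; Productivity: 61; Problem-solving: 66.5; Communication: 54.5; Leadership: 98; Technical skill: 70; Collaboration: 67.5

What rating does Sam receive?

Weighted total:
  Quality of work 41 × 0.15 = 6.15
  Productivity 61 × 0.14 = 8.54
  Problem-solving 66.5 × 0.28 = 18.62
  Communication 54.5 × 0.09 = 4.905
  Leadership 98 × 0.15 = 14.7
  Technical skill 70 × 0.11 = 7.7
  Collaboration 67.5 × 0.08 = 5.4
Sum = 66.015
66.015 ≥ 65 → Satisfactory

Satisfactory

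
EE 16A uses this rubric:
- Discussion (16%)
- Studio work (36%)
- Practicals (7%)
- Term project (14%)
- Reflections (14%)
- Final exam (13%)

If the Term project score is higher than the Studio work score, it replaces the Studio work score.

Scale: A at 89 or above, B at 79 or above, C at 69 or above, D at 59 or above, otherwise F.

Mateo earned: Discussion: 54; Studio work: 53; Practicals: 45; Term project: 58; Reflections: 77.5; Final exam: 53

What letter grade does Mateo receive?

Term project (58) > Studio work (53), so Studio work counts as 58.
Weighted total:
  Discussion 54 × 0.16 = 8.64
  Studio work 58 × 0.36 = 20.88
  Practicals 45 × 0.07 = 3.15
  Term project 58 × 0.14 = 8.12
  Reflections 77.5 × 0.14 = 10.85
  Final exam 53 × 0.13 = 6.89
Sum = 58.53
58.53 < 59 → F

F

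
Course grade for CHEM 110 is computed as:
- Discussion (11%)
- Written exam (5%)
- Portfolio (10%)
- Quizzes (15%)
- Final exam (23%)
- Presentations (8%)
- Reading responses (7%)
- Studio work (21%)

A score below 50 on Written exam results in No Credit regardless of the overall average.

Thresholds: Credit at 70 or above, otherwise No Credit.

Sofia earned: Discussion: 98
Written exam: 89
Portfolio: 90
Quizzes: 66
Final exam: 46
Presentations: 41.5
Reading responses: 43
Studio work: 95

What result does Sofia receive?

Credit

Written exam score 89 ≥ 50: minimum met.
Weighted total:
  Discussion 98 × 0.11 = 10.78
  Written exam 89 × 0.05 = 4.45
  Portfolio 90 × 0.1 = 9
  Quizzes 66 × 0.15 = 9.9
  Final exam 46 × 0.23 = 10.58
  Presentations 41.5 × 0.08 = 3.32
  Reading responses 43 × 0.07 = 3.01
  Studio work 95 × 0.21 = 19.95
Sum = 70.99
70.99 ≥ 70 → Credit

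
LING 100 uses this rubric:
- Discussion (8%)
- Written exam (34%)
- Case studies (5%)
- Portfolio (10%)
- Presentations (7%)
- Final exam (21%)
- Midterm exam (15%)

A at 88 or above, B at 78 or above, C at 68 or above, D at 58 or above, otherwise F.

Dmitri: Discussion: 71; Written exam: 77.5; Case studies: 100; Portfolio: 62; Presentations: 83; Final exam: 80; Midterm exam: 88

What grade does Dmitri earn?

Weighted total:
  Discussion 71 × 0.08 = 5.68
  Written exam 77.5 × 0.34 = 26.35
  Case studies 100 × 0.05 = 5
  Portfolio 62 × 0.1 = 6.2
  Presentations 83 × 0.07 = 5.81
  Final exam 80 × 0.21 = 16.8
  Midterm exam 88 × 0.15 = 13.2
Sum = 79.04
79.04 is ≥ 78 and < 88 → B

B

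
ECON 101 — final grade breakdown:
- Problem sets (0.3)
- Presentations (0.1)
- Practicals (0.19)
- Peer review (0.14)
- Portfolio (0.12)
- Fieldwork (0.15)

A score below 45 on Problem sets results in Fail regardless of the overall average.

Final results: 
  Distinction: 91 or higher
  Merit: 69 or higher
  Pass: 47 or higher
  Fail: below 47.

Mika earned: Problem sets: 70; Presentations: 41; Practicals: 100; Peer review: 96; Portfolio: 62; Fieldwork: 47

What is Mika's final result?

Problem sets score 70 ≥ 45: minimum met.
Weighted total:
  Problem sets 70 × 0.3 = 21
  Presentations 41 × 0.1 = 4.1
  Practicals 100 × 0.19 = 19
  Peer review 96 × 0.14 = 13.44
  Portfolio 62 × 0.12 = 7.44
  Fieldwork 47 × 0.15 = 7.05
Sum = 72.03
72.03 is ≥ 69 and < 91 → Merit

Merit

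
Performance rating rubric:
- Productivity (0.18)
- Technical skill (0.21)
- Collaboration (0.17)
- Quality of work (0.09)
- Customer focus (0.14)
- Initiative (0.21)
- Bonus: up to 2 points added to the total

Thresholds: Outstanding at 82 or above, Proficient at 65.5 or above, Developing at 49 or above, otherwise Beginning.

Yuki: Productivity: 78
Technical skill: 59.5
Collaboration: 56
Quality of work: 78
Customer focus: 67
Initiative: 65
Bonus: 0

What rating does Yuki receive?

Weighted total:
  Productivity 78 × 0.18 = 14.04
  Technical skill 59.5 × 0.21 = 12.495
  Collaboration 56 × 0.17 = 9.52
  Quality of work 78 × 0.09 = 7.02
  Customer focus 67 × 0.14 = 9.38
  Initiative 65 × 0.21 = 13.65
Sum = 66.105
Bonus: 66.105 + 0 = 66.105
66.105 is ≥ 65.5 and < 82 → Proficient

Proficient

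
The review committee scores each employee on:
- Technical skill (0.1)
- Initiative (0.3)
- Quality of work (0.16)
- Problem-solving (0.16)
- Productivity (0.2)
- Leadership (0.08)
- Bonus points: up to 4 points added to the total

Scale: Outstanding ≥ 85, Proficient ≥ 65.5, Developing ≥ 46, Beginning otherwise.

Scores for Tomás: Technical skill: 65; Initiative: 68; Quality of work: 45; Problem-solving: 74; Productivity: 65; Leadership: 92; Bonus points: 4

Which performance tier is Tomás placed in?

Weighted total:
  Technical skill 65 × 0.1 = 6.5
  Initiative 68 × 0.3 = 20.4
  Quality of work 45 × 0.16 = 7.2
  Problem-solving 74 × 0.16 = 11.84
  Productivity 65 × 0.2 = 13
  Leadership 92 × 0.08 = 7.36
Sum = 66.3
Bonus points: 66.3 + 4 = 70.3
70.3 is ≥ 65.5 and < 85 → Proficient

Proficient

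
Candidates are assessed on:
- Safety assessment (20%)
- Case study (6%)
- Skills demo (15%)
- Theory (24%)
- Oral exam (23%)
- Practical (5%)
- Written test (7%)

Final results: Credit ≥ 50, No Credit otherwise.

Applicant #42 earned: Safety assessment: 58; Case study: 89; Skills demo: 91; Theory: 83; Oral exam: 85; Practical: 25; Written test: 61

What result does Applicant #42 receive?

Weighted total:
  Safety assessment 58 × 0.2 = 11.6
  Case study 89 × 0.06 = 5.34
  Skills demo 91 × 0.15 = 13.65
  Theory 83 × 0.24 = 19.92
  Oral exam 85 × 0.23 = 19.55
  Practical 25 × 0.05 = 1.25
  Written test 61 × 0.07 = 4.27
Sum = 75.58
75.58 ≥ 50 → Credit

Credit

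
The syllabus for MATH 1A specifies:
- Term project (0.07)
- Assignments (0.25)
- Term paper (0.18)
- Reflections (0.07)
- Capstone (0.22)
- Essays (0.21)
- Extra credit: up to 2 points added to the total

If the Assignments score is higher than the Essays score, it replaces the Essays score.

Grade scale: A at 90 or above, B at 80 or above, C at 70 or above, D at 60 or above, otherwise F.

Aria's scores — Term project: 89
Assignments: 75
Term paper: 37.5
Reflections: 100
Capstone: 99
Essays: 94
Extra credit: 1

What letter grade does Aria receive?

B

Assignments (75) ≤ Essays (94), so Essays stays at 94.
Weighted total:
  Term project 89 × 0.07 = 6.23
  Assignments 75 × 0.25 = 18.75
  Term paper 37.5 × 0.18 = 6.75
  Reflections 100 × 0.07 = 7
  Capstone 99 × 0.22 = 21.78
  Essays 94 × 0.21 = 19.74
Sum = 80.25
Extra credit: 80.25 + 1 = 81.25
81.25 is ≥ 80 and < 90 → B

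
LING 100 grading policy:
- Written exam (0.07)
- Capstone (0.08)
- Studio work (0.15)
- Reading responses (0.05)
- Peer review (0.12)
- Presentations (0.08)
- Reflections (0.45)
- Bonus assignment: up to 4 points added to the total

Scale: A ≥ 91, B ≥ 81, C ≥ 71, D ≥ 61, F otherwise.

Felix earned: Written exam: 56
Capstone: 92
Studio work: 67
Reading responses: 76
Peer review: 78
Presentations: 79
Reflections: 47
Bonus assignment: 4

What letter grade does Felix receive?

D

Weighted total:
  Written exam 56 × 0.07 = 3.92
  Capstone 92 × 0.08 = 7.36
  Studio work 67 × 0.15 = 10.05
  Reading responses 76 × 0.05 = 3.8
  Peer review 78 × 0.12 = 9.36
  Presentations 79 × 0.08 = 6.32
  Reflections 47 × 0.45 = 21.15
Sum = 61.96
Bonus assignment: 61.96 + 4 = 65.96
65.96 is ≥ 61 and < 71 → D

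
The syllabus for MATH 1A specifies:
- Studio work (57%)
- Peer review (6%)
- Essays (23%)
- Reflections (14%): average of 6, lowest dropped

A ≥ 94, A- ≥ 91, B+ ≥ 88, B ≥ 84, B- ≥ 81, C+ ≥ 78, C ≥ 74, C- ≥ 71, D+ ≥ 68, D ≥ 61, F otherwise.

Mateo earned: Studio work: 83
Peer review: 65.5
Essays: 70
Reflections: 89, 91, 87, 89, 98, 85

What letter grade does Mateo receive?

C+

Reflections: drop 85 → average of remaining 5 = 454/5 = 90.8
Weighted total:
  Studio work 83 × 0.57 = 47.31
  Peer review 65.5 × 0.06 = 3.93
  Essays 70 × 0.23 = 16.1
  Reflections 90.8 × 0.14 = 12.712
Sum = 80.052
80.052 is ≥ 78 and < 81 → C+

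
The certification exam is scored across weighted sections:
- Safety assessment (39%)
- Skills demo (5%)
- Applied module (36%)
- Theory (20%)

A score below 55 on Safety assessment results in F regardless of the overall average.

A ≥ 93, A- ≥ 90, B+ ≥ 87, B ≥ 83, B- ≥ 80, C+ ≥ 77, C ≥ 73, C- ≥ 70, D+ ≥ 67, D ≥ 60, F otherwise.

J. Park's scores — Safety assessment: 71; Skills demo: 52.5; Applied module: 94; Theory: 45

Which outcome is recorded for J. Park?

Safety assessment score 71 ≥ 55: minimum met.
Weighted total:
  Safety assessment 71 × 0.39 = 27.69
  Skills demo 52.5 × 0.05 = 2.625
  Applied module 94 × 0.36 = 33.84
  Theory 45 × 0.2 = 9
Sum = 73.155
73.155 is ≥ 73 and < 77 → C

C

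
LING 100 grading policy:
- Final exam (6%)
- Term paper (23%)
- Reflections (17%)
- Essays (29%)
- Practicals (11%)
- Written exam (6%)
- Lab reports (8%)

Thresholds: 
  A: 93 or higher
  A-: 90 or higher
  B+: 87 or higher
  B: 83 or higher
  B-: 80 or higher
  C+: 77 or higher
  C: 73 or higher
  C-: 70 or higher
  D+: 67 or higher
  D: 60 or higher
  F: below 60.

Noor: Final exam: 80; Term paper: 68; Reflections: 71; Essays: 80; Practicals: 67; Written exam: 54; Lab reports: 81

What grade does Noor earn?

C-

Weighted total:
  Final exam 80 × 0.06 = 4.8
  Term paper 68 × 0.23 = 15.64
  Reflections 71 × 0.17 = 12.07
  Essays 80 × 0.29 = 23.2
  Practicals 67 × 0.11 = 7.37
  Written exam 54 × 0.06 = 3.24
  Lab reports 81 × 0.08 = 6.48
Sum = 72.8
72.8 is ≥ 70 and < 73 → C-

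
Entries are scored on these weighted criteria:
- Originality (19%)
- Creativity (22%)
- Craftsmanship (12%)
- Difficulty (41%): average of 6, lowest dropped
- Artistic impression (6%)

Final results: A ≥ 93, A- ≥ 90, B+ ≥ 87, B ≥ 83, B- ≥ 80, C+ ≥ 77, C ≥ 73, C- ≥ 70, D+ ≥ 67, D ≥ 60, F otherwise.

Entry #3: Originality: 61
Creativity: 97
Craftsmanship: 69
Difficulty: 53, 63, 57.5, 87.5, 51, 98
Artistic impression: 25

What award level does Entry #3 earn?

Difficulty: drop 51 → average of remaining 5 = 359/5 = 71.8
Weighted total:
  Originality 61 × 0.19 = 11.59
  Creativity 97 × 0.22 = 21.34
  Craftsmanship 69 × 0.12 = 8.28
  Difficulty 71.8 × 0.41 = 29.438
  Artistic impression 25 × 0.06 = 1.5
Sum = 72.148
72.148 is ≥ 70 and < 73 → C-

C-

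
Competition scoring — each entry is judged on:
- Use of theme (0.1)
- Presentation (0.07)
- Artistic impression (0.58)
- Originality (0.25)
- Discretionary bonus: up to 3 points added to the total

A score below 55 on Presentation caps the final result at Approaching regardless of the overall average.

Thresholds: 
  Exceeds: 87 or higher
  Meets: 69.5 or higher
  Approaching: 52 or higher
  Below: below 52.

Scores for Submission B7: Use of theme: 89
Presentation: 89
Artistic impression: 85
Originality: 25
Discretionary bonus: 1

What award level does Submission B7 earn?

Meets

Presentation score 89 ≥ 55: minimum met.
Weighted total:
  Use of theme 89 × 0.1 = 8.9
  Presentation 89 × 0.07 = 6.23
  Artistic impression 85 × 0.58 = 49.3
  Originality 25 × 0.25 = 6.25
Sum = 70.68
Discretionary bonus: 70.68 + 1 = 71.68
71.68 is ≥ 69.5 and < 87 → Meets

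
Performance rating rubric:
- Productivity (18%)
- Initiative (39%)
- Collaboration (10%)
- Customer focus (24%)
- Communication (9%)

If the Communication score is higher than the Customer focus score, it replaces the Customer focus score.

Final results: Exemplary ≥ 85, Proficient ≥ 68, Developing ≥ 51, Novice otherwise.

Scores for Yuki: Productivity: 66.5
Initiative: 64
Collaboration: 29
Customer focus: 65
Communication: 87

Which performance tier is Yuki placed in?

Proficient

Communication (87) > Customer focus (65), so Customer focus counts as 87.
Weighted total:
  Productivity 66.5 × 0.18 = 11.97
  Initiative 64 × 0.39 = 24.96
  Collaboration 29 × 0.1 = 2.9
  Customer focus 87 × 0.24 = 20.88
  Communication 87 × 0.09 = 7.83
Sum = 68.54
68.54 is ≥ 68 and < 85 → Proficient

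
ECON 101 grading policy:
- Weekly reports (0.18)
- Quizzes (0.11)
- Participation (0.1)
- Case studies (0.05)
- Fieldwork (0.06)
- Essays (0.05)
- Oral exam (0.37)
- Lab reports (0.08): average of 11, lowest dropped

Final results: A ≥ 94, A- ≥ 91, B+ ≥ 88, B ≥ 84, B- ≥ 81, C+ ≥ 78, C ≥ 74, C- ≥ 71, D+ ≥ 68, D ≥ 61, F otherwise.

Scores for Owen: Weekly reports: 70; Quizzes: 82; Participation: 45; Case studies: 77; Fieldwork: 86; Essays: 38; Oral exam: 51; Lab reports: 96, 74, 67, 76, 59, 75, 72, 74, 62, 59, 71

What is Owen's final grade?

D

Lab reports: drop 59 → average of remaining 10 = 726/10 = 72.6
Weighted total:
  Weekly reports 70 × 0.18 = 12.6
  Quizzes 82 × 0.11 = 9.02
  Participation 45 × 0.1 = 4.5
  Case studies 77 × 0.05 = 3.85
  Fieldwork 86 × 0.06 = 5.16
  Essays 38 × 0.05 = 1.9
  Oral exam 51 × 0.37 = 18.87
  Lab reports 72.6 × 0.08 = 5.808
Sum = 61.708
61.708 is ≥ 61 and < 68 → D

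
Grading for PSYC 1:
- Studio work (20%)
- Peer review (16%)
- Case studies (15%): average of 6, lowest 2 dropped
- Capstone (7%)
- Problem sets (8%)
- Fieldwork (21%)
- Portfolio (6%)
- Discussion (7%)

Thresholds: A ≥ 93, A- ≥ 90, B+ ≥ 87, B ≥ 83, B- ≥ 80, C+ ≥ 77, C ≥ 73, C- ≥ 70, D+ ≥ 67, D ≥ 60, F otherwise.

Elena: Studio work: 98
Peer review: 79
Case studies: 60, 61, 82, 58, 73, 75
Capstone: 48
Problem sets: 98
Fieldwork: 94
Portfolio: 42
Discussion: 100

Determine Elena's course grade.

B

Case studies: drop 58, 60 → average of remaining 4 = 291/4 = 72.75
Weighted total:
  Studio work 98 × 0.2 = 19.6
  Peer review 79 × 0.16 = 12.64
  Case studies 72.75 × 0.15 = 10.9125
  Capstone 48 × 0.07 = 3.36
  Problem sets 98 × 0.08 = 7.84
  Fieldwork 94 × 0.21 = 19.74
  Portfolio 42 × 0.06 = 2.52
  Discussion 100 × 0.07 = 7
Sum = 83.6125
83.6125 is ≥ 83 and < 87 → B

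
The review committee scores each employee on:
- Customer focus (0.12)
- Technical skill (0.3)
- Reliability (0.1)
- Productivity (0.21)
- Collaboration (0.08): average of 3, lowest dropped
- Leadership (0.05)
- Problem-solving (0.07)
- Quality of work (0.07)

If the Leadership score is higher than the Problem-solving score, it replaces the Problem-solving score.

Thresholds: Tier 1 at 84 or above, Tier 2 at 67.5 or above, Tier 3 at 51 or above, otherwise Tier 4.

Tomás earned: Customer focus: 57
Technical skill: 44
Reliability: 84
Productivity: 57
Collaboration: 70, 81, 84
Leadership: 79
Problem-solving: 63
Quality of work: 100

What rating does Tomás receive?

Tier 3

Collaboration: drop 70 → average of remaining 2 = 165/2 = 82.5
Leadership (79) > Problem-solving (63), so Problem-solving counts as 79.
Weighted total:
  Customer focus 57 × 0.12 = 6.84
  Technical skill 44 × 0.3 = 13.2
  Reliability 84 × 0.1 = 8.4
  Productivity 57 × 0.21 = 11.97
  Collaboration 82.5 × 0.08 = 6.6
  Leadership 79 × 0.05 = 3.95
  Problem-solving 79 × 0.07 = 5.53
  Quality of work 100 × 0.07 = 7
Sum = 63.49
63.49 is ≥ 51 and < 67.5 → Tier 3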